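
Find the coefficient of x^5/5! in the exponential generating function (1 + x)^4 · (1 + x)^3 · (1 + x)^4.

55440

The EGF product rule gives c_5 = Σ_{k_1+k_2+k_3=5} C(5; k_1,k_2,k_3) · ∏ g_i(k_i), where (1+x)^4 gives the falling factorial (4)_k; (1+x)^3 gives the falling factorial (3)_k; (1+x)^4 gives the falling factorial (4)_k.
g_1(k) for k = 0…5: 1, 4, 12, 24, 24, 0.
g_2(k) for k = 0…5: 1, 3, 6, 6, 0, 0.
g_3(k) for k = 0…5: 1, 4, 12, 24, 24, 0.
First combine the last two factors: h(k) = Σ_j C(k,j)·g_2(j)·g_3(k−j) for k = 0…5: 1, 7, 42, 210, 840, 2520.
c_5 = Σ_k C(5,k)·g_1(k)·h(5−k) = 1·1·2520 + 5·4·840 + 10·12·210 + 10·24·42 + 5·24·7 = 2520 + 16800 + 25200 + 10080 + 840 = 55440.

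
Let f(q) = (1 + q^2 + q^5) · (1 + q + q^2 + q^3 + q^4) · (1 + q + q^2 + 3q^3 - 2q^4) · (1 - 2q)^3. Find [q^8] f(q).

(1 + q^2 + q^5) has coefficients 1,0,1,0,0,1 for degrees 0…5.
(1 + q + q^2 + q^3 + q^4) has coefficients 1,1,1,1,1,0,0,0,0 for degrees 0…8.
Multiplying by (1 + q + q^2 + 3q^3 - 2q^4) gives running coefficients 1,2,3,6,4,3,2,1,-2 for degrees 0…8.
Finally multiplying by (1 - 2q)^3, the product of all factors after the first has coefficients 1,-4,3,4,-12,27,-16,-7,-8 for degrees 0…8.
[q^8] = 1·(-8) + 1·(-16) + 1·4 = -20.

-20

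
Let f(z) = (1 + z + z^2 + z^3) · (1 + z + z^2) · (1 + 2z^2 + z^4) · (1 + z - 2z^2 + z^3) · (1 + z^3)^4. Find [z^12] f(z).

68

(1 + z + z^2 + z^3) has coefficients 1,1,1,1 for degrees 0…3.
(1 + z + z^2) has coefficients 1,1,1,0,0,0,0,0,0,0,0,0,0 for degrees 0…12.
Multiplying by (1 + 2z^2 + z^4) gives running coefficients 1,1,3,2,3,1,1,0,0,0,0,0,0 for degrees 0…12.
Multiplying by (1 + z - 2z^2 + z^3) gives running coefficients 1,2,2,4,0,3,-2,2,-1,1,0,0,0 for degrees 0…12.
Finally multiplying by (1 + z^3)^4, the product of all factors after the first has coefficients 1,2,2,8,8,11,20,14,23,21,16,22,9 for degrees 0…12.
[z^12] = 1·9 + 1·22 + 1·16 + 1·21 = 68.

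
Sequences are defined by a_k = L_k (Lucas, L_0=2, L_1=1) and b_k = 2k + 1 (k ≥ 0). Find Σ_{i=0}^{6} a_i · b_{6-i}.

178

This is [x^6] in the product of the two ordinary generating functions.
Σ = 2·13 + 1·11 + 3·9 + 4·7 + 7·5 + 11·3 + 18·1 = 178.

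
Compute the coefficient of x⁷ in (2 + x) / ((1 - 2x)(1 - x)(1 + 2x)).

255

Partial fractions give a closed form: a_n = (5/2)·2^n + (-1)·1^n + (1/2)·(-2)^n.
At n = 7: a_7 = 255.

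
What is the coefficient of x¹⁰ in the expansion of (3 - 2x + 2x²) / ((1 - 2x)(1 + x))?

The denominator gives the recurrence a_n = a_(n−1) + 2a_(n−2) for n ≥ 3; the numerator fixes a_0 = 3, a_1 = 1, a_2 = 9.
Iterating: 3, 1, 9, 11, 29, 51, 109, 211, 429, 851, 1709, so a_10 = 1709.

1709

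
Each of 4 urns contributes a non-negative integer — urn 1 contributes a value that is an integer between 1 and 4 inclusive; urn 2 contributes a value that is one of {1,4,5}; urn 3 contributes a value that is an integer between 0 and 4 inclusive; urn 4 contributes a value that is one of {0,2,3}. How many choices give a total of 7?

16

The generating function for the choices is (q + q² + q³ + q⁴)·(q + q⁴ + q⁵)·(1 + q + q² + q³ + q⁴)·(1 + q² + q³); the count is [q⁷].
(q + q² + q³ + q⁴) has coefficients 0,1,1,1,1 for degrees 0…4.
(q + q⁴ + q⁵) has coefficients 0,1,0,0,1,1,0,0 for degrees 0…7.
Multiplying by (1 + q + q² + q³ + q⁴) gives running coefficients 0,1,1,1,2,3,2,2 for degrees 0…7.
Finally multiplying by (1 + q² + q³), the product of all factors after the first has coefficients 0,1,1,2,4,5,5,7 for degrees 0…7.
[q⁷] = 1·5 + 1·5 + 1·4 + 1·2 = 16.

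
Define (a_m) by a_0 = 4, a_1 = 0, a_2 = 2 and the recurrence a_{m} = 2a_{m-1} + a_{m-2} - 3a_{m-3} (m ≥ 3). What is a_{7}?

The ordinary generating function has denominator 1 - 2y - y^2 + 3y^3.
Iterating the recurrence: a_0,…,a_{7} = 4, 0, 2, -8, -14, -42, -74, -148.

-148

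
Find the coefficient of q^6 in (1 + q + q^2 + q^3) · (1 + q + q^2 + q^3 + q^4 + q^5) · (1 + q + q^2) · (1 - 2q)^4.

(1 + q + q^2 + q^3) has coefficients 1,1,1,1 for degrees 0…3.
(1 + q + q^2 + q^3 + q^4 + q^5) has coefficients 1,1,1,1,1,1,0 for degrees 0…6.
Multiplying by (1 + q + q^2) gives running coefficients 1,2,3,3,3,3,2 for degrees 0…6.
Finally multiplying by (1 - 2q)^4, the product of all factors after the first has coefficients 1,-6,11,-5,3,-13,2 for degrees 0…6.
[q^6] = 1·2 + 1·(-13) + 1·3 + 1·(-5) = -13.

-13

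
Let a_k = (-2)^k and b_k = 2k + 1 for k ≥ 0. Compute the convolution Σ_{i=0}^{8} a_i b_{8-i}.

63

Write out a_i and b_{8-i} for i = 0,…,8 and sum the products.
Σ = 1·17 − 2·15 + 4·13 − 8·11 + 16·9 − 32·7 + 64·5 − 128·3 + 256·1 = 63.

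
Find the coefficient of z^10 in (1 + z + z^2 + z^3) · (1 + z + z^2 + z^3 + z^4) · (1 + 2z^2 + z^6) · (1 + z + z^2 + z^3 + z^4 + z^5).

(1 + z + z^2 + z^3) has coefficients 1,1,1,1 for degrees 0…3.
(1 + z + z^2 + z^3 + z^4) has coefficients 1,1,1,1,1,0,0,0,0,0,0 for degrees 0…10.
Multiplying by (1 + 2z^2 + z^6) gives running coefficients 1,1,3,3,3,2,3,1,1,1,1 for degrees 0…10.
Finally multiplying by (1 + z + z^2 + z^3 + z^4 + z^5), the product of all factors after the first has coefficients 1,2,5,8,11,13,15,15,13,11,9 for degrees 0…10.
[z^10] = 1·9 + 1·11 + 1·13 + 1·15 = 48.

48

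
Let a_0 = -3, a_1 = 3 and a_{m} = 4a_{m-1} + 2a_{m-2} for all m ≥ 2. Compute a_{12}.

20300352

The ordinary generating function has denominator 1 - 4q - 2q^2.
Iterating the recurrence: a_0,…,a_{12} = -3, 3, 6, 30, 132, 588, 2616, 11640, 51792, 230448, 1025376, 4562400, 20300352.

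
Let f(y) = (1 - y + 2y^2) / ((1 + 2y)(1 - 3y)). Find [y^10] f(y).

The denominator gives the recurrence a_n = a_(n−1) + 6a_(n−2) for n ≥ 3; the numerator fixes a_0 = 1, a_1 = 0, a_2 = 8.
Iterating: 1, 0, 8, 8, 56, 104, 440, 1064, 3704, 10088, 32312, so a_10 = 32312.

32312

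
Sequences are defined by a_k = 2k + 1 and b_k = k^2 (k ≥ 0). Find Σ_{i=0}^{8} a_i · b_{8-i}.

876

This is [x^8] in the product of the two ordinary generating functions.
Σ = 1·64 + 3·49 + 5·36 + 7·25 + 9·16 + 11·9 + 13·4 + 15·1 + 17·0 = 876.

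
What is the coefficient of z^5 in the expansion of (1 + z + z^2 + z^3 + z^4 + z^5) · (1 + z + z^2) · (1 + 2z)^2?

27

(1 + z + z^2 + z^3 + z^4 + z^5) has coefficients 1,1,1,1,1,1 for degrees 0…5.
(1 + z + z^2) has coefficients 1,1,1,0,0,0 for degrees 0…5.
Finally multiplying by (1 + 2z)^2, the product of all factors after the first has coefficients 1,5,9,8,4,0 for degrees 0…5.
[z^5] = 1·0 + 1·4 + 1·8 + 1·9 + 1·5 + 1·1 = 27.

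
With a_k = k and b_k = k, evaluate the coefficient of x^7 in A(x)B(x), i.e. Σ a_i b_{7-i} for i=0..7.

This is [x^7] in the product of the two ordinary generating functions.
Σ = 0·7 + 1·6 + 2·5 + 3·4 + 4·3 + 5·2 + 6·1 + 7·0 = 56.

56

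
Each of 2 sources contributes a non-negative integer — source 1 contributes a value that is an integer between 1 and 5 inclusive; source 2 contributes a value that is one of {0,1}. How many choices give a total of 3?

The generating function for the choices is (x + x² + x³ + x⁴ + x⁵)·(1 + x); the count is [x³].
(x + x² + x³ + x⁴ + x⁵) has coefficients 0,1,1,1 for degrees 0…3.
(1 + x) has coefficients 1,1,0,0 for degrees 0…3.
[x³] = 1·0 + 1·1 + 1·1 = 2.

2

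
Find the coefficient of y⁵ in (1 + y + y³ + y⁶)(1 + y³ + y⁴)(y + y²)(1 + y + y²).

7

(1 + y + y³ + y⁶) has coefficients 1,1,0,1,0,0 for degrees 0…5.
(1 + y³ + y⁴) has coefficients 1,0,0,1,1,0 for degrees 0…5.
Multiplying by (y + y²) gives running coefficients 0,1,1,0,1,2 for degrees 0…5.
Finally multiplying by (1 + y + y²), the product of all factors after the first has coefficients 0,1,2,2,2,3 for degrees 0…5.
[y⁵] = 1·3 + 1·2 + 1·2 = 7.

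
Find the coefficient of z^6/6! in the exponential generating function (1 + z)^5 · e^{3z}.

83079

The EGF product rule gives c_6 = Σ_{k_1+k_2=6} C(6; k_1,k_2) · ∏ g_i(k_i), where (1+z)^5 gives the falling factorial (5)_k; e^{3z} gives (3)^k.
g_1(k) for k = 0…6: 1, 5, 20, 60, 120, 120, 0.
g_2(k) for k = 0…6: 1, 3, 9, 27, 81, 243, 729.
c_6 = Σ_k C(6,k)·g_1(k)·g_2(6−k) = 1·1·729 + 6·5·243 + 15·20·81 + 20·60·27 + 15·120·9 + 6·120·3 = 729 + 7290 + 24300 + 32400 + 16200 + 2160 = 83079.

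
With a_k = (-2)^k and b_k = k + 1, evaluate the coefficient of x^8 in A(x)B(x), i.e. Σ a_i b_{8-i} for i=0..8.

Write out a_i and b_{8-i} for i = 0,…,8 and sum the products.
Σ = 1·9 − 2·8 + 4·7 − 8·6 + 16·5 − 32·4 + 64·3 − 128·2 + 256·1 = 117.

117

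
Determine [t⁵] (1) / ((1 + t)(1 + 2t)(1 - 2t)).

-21

The denominator gives the recurrence a_n = −a_(n−1) + 4a_(n−2) + 4a_(n−3) for n ≥ 3; the numerator fixes a_0 = 1, a_1 = -1, a_2 = 5.
Iterating: 1, -1, 5, -5, 21, -21, so a_5 = -21.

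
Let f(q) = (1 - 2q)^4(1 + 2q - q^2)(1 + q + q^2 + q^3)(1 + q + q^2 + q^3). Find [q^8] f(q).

(1 - 2q)^4 has coefficients 1,-8,24,-32,16 for degrees 0…4.
(1 + 2q - q^2) has coefficients 1,2,-1,0,0,0,0,0,0 for degrees 0…8.
Multiplying by (1 + q + q^2 + q^3) gives running coefficients 1,3,2,2,1,-1,0,0,0 for degrees 0…8.
Finally multiplying by (1 + q + q^2 + q^3), the product of all factors after the first has coefficients 1,4,6,8,8,4,2,0,-1 for degrees 0…8.
[q^8] = 1·(-1) − 8·0 + 24·2 − 32·4 + 16·8 = 47.

47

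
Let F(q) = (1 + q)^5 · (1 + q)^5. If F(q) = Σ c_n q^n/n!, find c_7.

604800

The EGF product rule gives c_7 = Σ_{k_1+k_2=7} C(7; k_1,k_2) · ∏ g_i(k_i), where (1+q)^5 gives the falling factorial (5)_k; (1+q)^5 gives the falling factorial (5)_k.
g_1(k) for k = 0…7: 1, 5, 20, 60, 120, 120, 0, 0.
g_2(k) for k = 0…7: 1, 5, 20, 60, 120, 120, 0, 0.
c_7 = Σ_k C(7,k)·g_1(k)·g_2(7−k) = 21·20·120 + 35·60·120 + 35·120·60 + 21·120·20 = 50400 + 252000 + 252000 + 50400 = 604800.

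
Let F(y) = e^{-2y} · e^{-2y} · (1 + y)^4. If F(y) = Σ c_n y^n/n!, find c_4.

24

The EGF product rule gives c_4 = Σ_{k_1+k_2+k_3=4} C(4; k_1,k_2,k_3) · ∏ g_i(k_i), where e^{-2y} gives (-2)^k; e^{-2y} gives (-2)^k; (1+y)^4 gives the falling factorial (4)_k.
g_1(k) for k = 0…4: 1, -2, 4, -8, 16.
g_2(k) for k = 0…4: 1, -2, 4, -8, 16.
g_3(k) for k = 0…4: 1, 4, 12, 24, 24.
First combine the last two factors: h(k) = Σ_j C(k,j)·g_2(j)·g_3(k−j) for k = 0…4: 1, 2, 0, -8, 8.
c_4 = Σ_k C(4,k)·g_1(k)·h(4−k) = 1·1·8 + 4·(-2)·(-8) + 4·(-8)·2 + 1·16·1 = 8 + 64 − 64 + 16 = 24.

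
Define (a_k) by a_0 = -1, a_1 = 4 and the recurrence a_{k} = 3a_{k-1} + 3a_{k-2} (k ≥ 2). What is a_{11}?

1628829

The ordinary generating function has denominator 1 - 3q - 3q^2.
Iterating the recurrence: a_0,…,a_{11} = -1, 4, 9, 39, 144, 549, 2079, 7884, 29889, 113319, 429624, 1628829.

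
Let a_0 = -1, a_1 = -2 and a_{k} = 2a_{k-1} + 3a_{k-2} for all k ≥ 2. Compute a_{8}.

-4921

The ordinary generating function has denominator 1 - 2x - 3x^2.
Iterating the recurrence: a_0,…,a_{8} = -1, -2, -7, -20, -61, -182, -547, -1640, -4921.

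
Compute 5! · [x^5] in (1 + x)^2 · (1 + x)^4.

The EGF product rule gives c_5 = Σ_{k_1+k_2=5} C(5; k_1,k_2) · ∏ g_i(k_i), where (1+x)^2 gives the falling factorial (2)_k; (1+x)^4 gives the falling factorial (4)_k.
g_1(k) for k = 0…5: 1, 2, 2, 0, 0, 0.
g_2(k) for k = 0…5: 1, 4, 12, 24, 24, 0.
c_5 = Σ_k C(5,k)·g_1(k)·g_2(5−k) = 5·2·24 + 10·2·24 = 240 + 480 = 720.

720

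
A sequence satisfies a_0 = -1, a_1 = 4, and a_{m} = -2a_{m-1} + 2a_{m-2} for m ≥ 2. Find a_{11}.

The ordinary generating function has denominator 1 + 2x - 2x^2.
Iterating the recurrence: a_0,…,a_{11} = -1, 4, -10, 28, -76, 208, -568, 1552, -4240, 11584, -31648, 86464.

86464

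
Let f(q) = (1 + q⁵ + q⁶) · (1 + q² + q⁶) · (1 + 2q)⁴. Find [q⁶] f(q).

(1 + q⁵ + q⁶) has coefficients 1,0,0,0,0,1,1 for degrees 0…6.
(1 + q² + q⁶) has coefficients 1,0,1,0,0,0,1 for degrees 0…6.
Finally multiplying by (1 + 2q)⁴, the product of all factors after the first has coefficients 1,8,25,40,40,32,17 for degrees 0…6.
[q⁶] = 1·17 + 1·8 + 1·1 = 26.

26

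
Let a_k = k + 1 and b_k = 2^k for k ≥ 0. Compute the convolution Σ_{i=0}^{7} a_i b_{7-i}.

Write out a_i and b_{7-i} for i = 0,…,7 and sum the products.
Σ = 1·128 + 2·64 + 3·32 + 4·16 + 5·8 + 6·4 + 7·2 + 8·1 = 502.

502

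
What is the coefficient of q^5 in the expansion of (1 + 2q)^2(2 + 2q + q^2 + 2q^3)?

8

(1 + 2q)^2 has coefficients 1,4,4 for degrees 0…2.
(2 + 2q + q^2 + 2q^3) has coefficients 2,2,1,2,0,0 for degrees 0…5.
[q^5] = 1·0 + 4·0 + 4·2 = 8.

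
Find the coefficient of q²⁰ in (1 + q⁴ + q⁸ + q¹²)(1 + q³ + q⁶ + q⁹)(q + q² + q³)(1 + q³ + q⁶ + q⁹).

(1 + q⁴ + q⁸ + q¹²) has coefficients 1,0,0,0,1,0,0,0,1,0,0,0,1 for degrees 0…12.
(1 + q³ + q⁶ + q⁹) has coefficients 1,0,0,1,0,0,1,0,0,1,0,0,0,0,0,0,0,0,0,0,0 for degrees 0…20.
Multiplying by (q + q² + q³) gives running coefficients 0,1,1,1,1,1,1,1,1,1,1,1,1,0,0,0,0,0,0,0,0 for degrees 0…20.
Finally multiplying by (1 + q³ + q⁶ + q⁹), the product of all factors after the first has coefficients 0,1,1,1,2,2,2,3,3,3,4,4,4,3,3,3,2,2,2,1,1 for degrees 0…20.
[q²⁰] = 1·1 + 1·2 + 1·4 + 1·3 = 10.

10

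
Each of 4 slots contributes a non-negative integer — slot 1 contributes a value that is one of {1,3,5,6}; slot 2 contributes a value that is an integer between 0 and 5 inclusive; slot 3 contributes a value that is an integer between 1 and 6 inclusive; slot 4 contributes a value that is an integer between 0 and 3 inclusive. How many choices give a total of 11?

66

The generating function for the choices is (t + t^3 + t^5 + t^6)·(1 + t + t^2 + t^3 + t^4 + t^5)·(t + t^2 + t^3 + t^4 + t^5 + t^6)·(1 + t + t^2 + t^3); the count is [t^11].
(t + t^3 + t^5 + t^6) has coefficients 0,1,0,1,0,1,1 for degrees 0…6.
(1 + t + t^2 + t^3 + t^4 + t^5) has coefficients 1,1,1,1,1,1,0,0,0,0,0,0 for degrees 0…11.
Multiplying by (t + t^2 + t^3 + t^4 + t^5 + t^6) gives running coefficients 0,1,2,3,4,5,6,5,4,3,2,1 for degrees 0…11.
Finally multiplying by (1 + t + t^2 + t^3), the product of all factors after the first has coefficients 0,1,3,6,10,14,18,20,20,18,14,10 for degrees 0…11.
[t^11] = 1·14 + 1·20 + 1·18 + 1·14 = 66.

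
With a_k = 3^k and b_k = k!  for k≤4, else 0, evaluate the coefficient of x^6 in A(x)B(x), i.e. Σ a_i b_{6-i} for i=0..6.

1512

Write out a_i and b_{6-i} for i = 0,…,6 and sum the products.
Σ = 1·0 + 3·0 + 9·24 + 27·6 + 81·2 + 243·1 + 729·1 = 1512.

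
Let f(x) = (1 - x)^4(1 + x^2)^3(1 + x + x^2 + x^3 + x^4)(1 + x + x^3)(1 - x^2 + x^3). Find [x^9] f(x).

(1 - x)^4 has coefficients 1,-4,6,-4,1 for degrees 0…4.
(1 + x^2)^3 has coefficients 1,0,3,0,3,0,1,0,0,0 for degrees 0…9.
Multiplying by (1 + x + x^2 + x^3 + x^4) gives running coefficients 1,1,4,4,7,6,7,4,4,1 for degrees 0…9.
Multiplying by (1 + x + x^3) gives running coefficients 1,2,5,9,12,17,17,18,14,12 for degrees 0…9.
Finally multiplying by (1 - x^2 + x^3), the product of all factors after the first has coefficients 1,2,4,8,9,13,14,13,14,11 for degrees 0…9.
[x^9] = 1·11 − 4·14 + 6·13 − 4·14 + 1·13 = -10.

-10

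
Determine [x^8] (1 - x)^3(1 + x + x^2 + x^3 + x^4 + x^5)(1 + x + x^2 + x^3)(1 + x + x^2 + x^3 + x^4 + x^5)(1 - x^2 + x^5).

2

(1 - x)^3 has coefficients 1,-3,3,-1 for degrees 0…3.
(1 + x + x^2 + x^3 + x^4 + x^5) has coefficients 1,1,1,1,1,1,0,0,0 for degrees 0…8.
Multiplying by (1 + x + x^2 + x^3) gives running coefficients 1,2,3,4,4,4,3,2,1 for degrees 0…8.
Multiplying by (1 + x + x^2 + x^3 + x^4 + x^5) gives running coefficients 1,3,6,10,14,18,20,20,18 for degrees 0…8.
Finally multiplying by (1 - x^2 + x^5), the product of all factors after the first has coefficients 1,3,5,7,8,9,9,8,8 for degrees 0…8.
[x^8] = 1·8 − 3·8 + 3·9 − 1·9 = 2.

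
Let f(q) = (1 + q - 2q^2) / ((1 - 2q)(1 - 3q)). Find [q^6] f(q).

2302

The denominator gives the recurrence a_n = 5a_(n−1) − 6a_(n−2) for n ≥ 3; the numerator fixes a_0 = 1, a_1 = 6, a_2 = 22.
Iterating: 1, 6, 22, 74, 238, 746, 2302, so a_6 = 2302.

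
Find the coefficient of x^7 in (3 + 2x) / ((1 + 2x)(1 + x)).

-511

Partial fractions give a closed form: a_n = (4)·(-2)^n + (-1)·(-1)^n.
At n = 7: a_7 = -511.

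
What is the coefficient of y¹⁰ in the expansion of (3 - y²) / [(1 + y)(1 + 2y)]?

The denominator gives the recurrence a_n = −3a_(n−1) − 2a_(n−2) for n ≥ 3; the numerator fixes a_0 = 3, a_1 = -9, a_2 = 20.
Iterating: 3, -9, 20, -42, 86, -174, 350, -702, 1406, -2814, 5630, so a_10 = 5630.

5630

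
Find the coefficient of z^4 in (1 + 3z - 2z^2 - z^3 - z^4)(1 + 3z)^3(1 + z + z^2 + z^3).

(1 + 3z - 2z^2 - z^3 - z^4) has coefficients 1,3,-2,-1,-1 for degrees 0…4.
(1 + 3z)^3 has coefficients 1,9,27,27,0 for degrees 0…4.
Finally multiplying by (1 + z + z^2 + z^3), the product of all factors after the first has coefficients 1,10,37,64,63 for degrees 0…4.
[z^4] = 1·63 + 3·64 − 2·37 − 1·10 − 1·1 = 170.

170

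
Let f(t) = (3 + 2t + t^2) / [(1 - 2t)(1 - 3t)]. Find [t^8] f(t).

The denominator gives the recurrence a_n = 5a_(n−1) − 6a_(n−2) for n ≥ 3; the numerator fixes a_0 = 3, a_1 = 17, a_2 = 68.
Iterating: 3, 17, 68, 238, 782, 2482, 7718, 23698, 72182, so a_8 = 72182.

72182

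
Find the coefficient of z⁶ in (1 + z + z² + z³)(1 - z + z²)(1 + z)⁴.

9

(1 + z + z² + z³) has coefficients 1,1,1,1 for degrees 0…3.
(1 - z + z²) has coefficients 1,-1,1,0,0,0,0 for degrees 0…6.
Finally multiplying by (1 + z)⁴, the product of all factors after the first has coefficients 1,3,3,2,3,3,1 for degrees 0…6.
[z⁶] = 1·1 + 1·3 + 1·3 + 1·2 = 9.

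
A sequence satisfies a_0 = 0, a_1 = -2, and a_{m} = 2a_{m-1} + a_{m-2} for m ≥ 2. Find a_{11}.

The ordinary generating function has denominator 1 - 2z - z^2.
Iterating the recurrence: a_0,…,a_{11} = 0, -2, -4, -10, -24, -58, -140, -338, -816, -1970, -4756, -11482.

-11482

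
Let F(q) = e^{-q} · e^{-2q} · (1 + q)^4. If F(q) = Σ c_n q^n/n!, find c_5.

The EGF product rule gives c_5 = Σ_{k_1+k_2+k_3=5} C(5; k_1,k_2,k_3) · ∏ g_i(k_i), where e^{-q} gives (-1)^k; e^{-2q} gives (-2)^k; (1+q)^4 gives the falling factorial (4)_k.
g_1(k) for k = 0…5: 1, -1, 1, -1, 1, -1.
g_2(k) for k = 0…5: 1, -2, 4, -8, 16, -32.
g_3(k) for k = 0…5: 1, 4, 12, 24, 24, 0.
First combine the last two factors: h(k) = Σ_j C(k,j)·g_2(j)·g_3(k−j) for k = 0…5: 1, 2, 0, -8, 8, 48.
c_5 = Σ_k C(5,k)·g_1(k)·h(5−k) = 1·1·48 + 5·(-1)·8 + 10·1·(-8) + 5·1·2 + 1·(-1)·1 = 48 − 40 − 80 + 10 − 1 = -63.

-63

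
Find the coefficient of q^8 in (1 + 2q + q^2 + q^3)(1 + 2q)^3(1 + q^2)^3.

151

(1 + 2q + q^2 + q^3) has coefficients 1,2,1,1 for degrees 0…3.
(1 + 2q)^3 has coefficients 1,6,12,8,0,0,0,0,0 for degrees 0…8.
Finally multiplying by (1 + q^2)^3, the product of all factors after the first has coefficients 1,6,15,26,39,42,37,30,12 for degrees 0…8.
[q^8] = 1·12 + 2·30 + 1·37 + 1·42 = 151.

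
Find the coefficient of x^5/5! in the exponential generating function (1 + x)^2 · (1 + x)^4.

The EGF product rule gives c_5 = Σ_{k_1+k_2=5} C(5; k_1,k_2) · ∏ g_i(k_i), where (1+x)^2 gives the falling factorial (2)_k; (1+x)^4 gives the falling factorial (4)_k.
g_1(k) for k = 0…5: 1, 2, 2, 0, 0, 0.
g_2(k) for k = 0…5: 1, 4, 12, 24, 24, 0.
c_5 = Σ_k C(5,k)·g_1(k)·g_2(5−k) = 5·2·24 + 10·2·24 = 240 + 480 = 720.

720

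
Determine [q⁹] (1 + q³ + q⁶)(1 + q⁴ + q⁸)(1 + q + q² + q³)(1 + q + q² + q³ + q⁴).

14

(1 + q³ + q⁶) has coefficients 1,0,0,1,0,0,1 for degrees 0…6.
(1 + q⁴ + q⁸) has coefficients 1,0,0,0,1,0,0,0,1,0 for degrees 0…9.
Multiplying by (1 + q + q² + q³) gives running coefficients 1,1,1,1,1,1,1,1,1,1 for degrees 0…9.
Finally multiplying by (1 + q + q² + q³ + q⁴), the product of all factors after the first has coefficients 1,2,3,4,5,5,5,5,5,5 for degrees 0…9.
[q⁹] = 1·5 + 1·5 + 1·4 = 14.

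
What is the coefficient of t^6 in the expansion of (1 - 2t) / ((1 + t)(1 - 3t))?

Partial fractions give a closed form: a_n = (3/4)·(-1)^n + (1/4)·3^n.
At n = 6: a_6 = 183.

183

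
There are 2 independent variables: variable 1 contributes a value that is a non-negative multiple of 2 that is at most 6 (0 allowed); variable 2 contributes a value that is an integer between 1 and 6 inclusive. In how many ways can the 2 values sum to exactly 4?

2

The generating function for the choices is (1 + z^2 + z^4 + z^6)·(z + z^2 + z^3 + z^4 + z^5 + z^6); the count is [z^4].
(1 + z^2 + z^4 + z^6) has coefficients 1,0,1,0,1 for degrees 0…4.
(z + z^2 + z^3 + z^4 + z^5 + z^6) has coefficients 0,1,1,1,1 for degrees 0…4.
[z^4] = 1·1 + 1·1 + 1·0 = 2.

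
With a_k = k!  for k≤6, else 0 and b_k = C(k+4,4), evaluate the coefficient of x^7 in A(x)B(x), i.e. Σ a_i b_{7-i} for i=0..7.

Write out a_i and b_{7-i} for i = 0,…,7 and sum the products.
Σ = 1·330 + 1·210 + 2·126 + 6·70 + 24·35 + 120·15 + 720·5 + 0·1 = 7452.

7452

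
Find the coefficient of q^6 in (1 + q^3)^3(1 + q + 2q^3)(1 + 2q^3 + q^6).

(1 + q^3)^3 has coefficients 1,0,0,3,0,0,3 for degrees 0…6.
(1 + q + 2q^3) has coefficients 1,1,0,2,0,0,0 for degrees 0…6.
Finally multiplying by (1 + 2q^3 + q^6), the product of all factors after the first has coefficients 1,1,0,4,2,0,5 for degrees 0…6.
[q^6] = 1·5 + 3·4 + 3·1 = 20.

20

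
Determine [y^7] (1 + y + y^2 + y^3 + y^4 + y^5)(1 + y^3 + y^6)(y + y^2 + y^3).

(1 + y + y^2 + y^3 + y^4 + y^5) has coefficients 1,1,1,1,1,1 for degrees 0…5.
(1 + y^3 + y^6) has coefficients 1,0,0,1,0,0,1,0 for degrees 0…7.
Finally multiplying by (y + y^2 + y^3), the product of all factors after the first has coefficients 0,1,1,1,1,1,1,1 for degrees 0…7.
[y^7] = 1·1 + 1·1 + 1·1 + 1·1 + 1·1 + 1·1 = 6.

6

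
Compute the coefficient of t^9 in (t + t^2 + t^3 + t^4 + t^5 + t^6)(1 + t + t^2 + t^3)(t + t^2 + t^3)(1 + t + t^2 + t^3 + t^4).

52

(t + t^2 + t^3 + t^4 + t^5 + t^6) has coefficients 0,1,1,1,1,1,1 for degrees 0…6.
(1 + t + t^2 + t^3) has coefficients 1,1,1,1,0,0,0,0,0,0 for degrees 0…9.
Multiplying by (t + t^2 + t^3) gives running coefficients 0,1,2,3,3,2,1,0,0,0 for degrees 0…9.
Finally multiplying by (1 + t + t^2 + t^3 + t^4), the product of all factors after the first has coefficients 0,1,3,6,9,11,11,9,6,3 for degrees 0…9.
[t^9] = 1·6 + 1·9 + 1·11 + 1·11 + 1·9 + 1·6 = 52.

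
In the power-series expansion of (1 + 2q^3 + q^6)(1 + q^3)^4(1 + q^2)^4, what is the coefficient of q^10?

90

(1 + 2q^3 + q^6) has coefficients 1,0,0,2,0,0,1 for degrees 0…6.
(1 + q^3)^4 has coefficients 1,0,0,4,0,0,6,0,0,4,0 for degrees 0…10.
Finally multiplying by (1 + q^2)^4, the product of all factors after the first has coefficients 1,0,4,4,6,16,10,24,25,20,36 for degrees 0…10.
[q^10] = 1·36 + 2·24 + 1·6 = 90.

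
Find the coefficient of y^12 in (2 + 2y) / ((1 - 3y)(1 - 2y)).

4226952

The denominator gives the recurrence a_n = 5a_(n−1) − 6a_(n−2) for n ≥ 2; the numerator fixes a_0 = 2, a_1 = 12.
Iterating: 2, 12, 48, 168, 552, 1752, 5448, 16728, 50952, 154392, 466248, 1404888, 4226952, so a_12 = 4226952.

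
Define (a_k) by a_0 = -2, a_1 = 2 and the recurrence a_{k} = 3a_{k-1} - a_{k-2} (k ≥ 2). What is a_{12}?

128158

The ordinary generating function has denominator 1 - 3x + x^2.
Iterating the recurrence: a_0,…,a_{12} = -2, 2, 8, 22, 58, 152, 398, 1042, 2728, 7142, 18698, 48952, 128158.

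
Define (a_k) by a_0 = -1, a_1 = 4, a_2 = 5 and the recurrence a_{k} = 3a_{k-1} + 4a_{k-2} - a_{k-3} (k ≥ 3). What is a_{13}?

The ordinary generating function has denominator 1 - 3q - 4q^2 + q^3.
Iterating the recurrence: a_0,…,a_{13} = -1, 4, 5, 32, 112, 459, 1793, 7103, 28022, 110685, 437040, 1725838, 6814989, 26911279.

26911279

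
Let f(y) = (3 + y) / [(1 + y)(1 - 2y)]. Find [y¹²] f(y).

Partial fractions give a closed form: a_n = (2/3)·(-1)^n + (7/3)·2^n.
At n = 12: a_12 = 9558.

9558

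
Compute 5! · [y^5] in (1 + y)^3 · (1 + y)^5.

The EGF product rule gives c_5 = Σ_{k_1+k_2=5} C(5; k_1,k_2) · ∏ g_i(k_i), where (1+y)^3 gives the falling factorial (3)_k; (1+y)^5 gives the falling factorial (5)_k.
g_1(k) for k = 0…5: 1, 3, 6, 6, 0, 0.
g_2(k) for k = 0…5: 1, 5, 20, 60, 120, 120.
c_5 = Σ_k C(5,k)·g_1(k)·g_2(5−k) = 1·1·120 + 5·3·120 + 10·6·60 + 10·6·20 = 120 + 1800 + 3600 + 1200 = 6720.

6720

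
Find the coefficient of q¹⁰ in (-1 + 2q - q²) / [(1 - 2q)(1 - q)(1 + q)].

-342

Partial fractions give a closed form: a_n = (-1/3)·2^n + (-2/3)·(-1)^n.
At n = 10: a_10 = -342.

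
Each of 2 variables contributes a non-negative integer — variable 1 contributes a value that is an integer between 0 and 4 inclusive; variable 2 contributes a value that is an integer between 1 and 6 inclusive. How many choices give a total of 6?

5

The generating function for the choices is (1 + y + y^2 + y^3 + y^4)·(y + y^2 + y^3 + y^4 + y^5 + y^6); the count is [y^6].
(1 + y + y^2 + y^3 + y^4) has coefficients 1,1,1,1,1 for degrees 0…4.
(y + y^2 + y^3 + y^4 + y^5 + y^6) has coefficients 0,1,1,1,1,1,1 for degrees 0…6.
[y^6] = 1·1 + 1·1 + 1·1 + 1·1 + 1·1 = 5.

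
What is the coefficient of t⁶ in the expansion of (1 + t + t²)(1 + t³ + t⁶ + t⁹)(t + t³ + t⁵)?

(1 + t + t²) has coefficients 1,1,1 for degrees 0…2.
(1 + t³ + t⁶ + t⁹) has coefficients 1,0,0,1,0,0,1 for degrees 0…6.
Finally multiplying by (t + t³ + t⁵), the product of all factors after the first has coefficients 0,1,0,1,1,1,1 for degrees 0…6.
[t⁶] = 1·1 + 1·1 + 1·1 = 3.

3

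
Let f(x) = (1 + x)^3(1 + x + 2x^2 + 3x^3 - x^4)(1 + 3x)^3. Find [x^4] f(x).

456

(1 + x)^3 has coefficients 1,3,3,1 for degrees 0…3.
(1 + x + 2x^2 + 3x^3 - x^4) has coefficients 1,1,2,3,-1 for degrees 0…4.
Finally multiplying by (1 + 3x)^3, the product of all factors after the first has coefficients 1,10,38,75,107 for degrees 0…4.
[x^4] = 1·107 + 3·75 + 3·38 + 1·10 = 456.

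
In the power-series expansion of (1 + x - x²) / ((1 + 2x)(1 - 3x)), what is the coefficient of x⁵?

The denominator gives the recurrence a_n = a_(n−1) + 6a_(n−2) for n ≥ 3; the numerator fixes a_0 = 1, a_1 = 2, a_2 = 7.
Iterating: 1, 2, 7, 19, 61, 175, so a_5 = 175.

175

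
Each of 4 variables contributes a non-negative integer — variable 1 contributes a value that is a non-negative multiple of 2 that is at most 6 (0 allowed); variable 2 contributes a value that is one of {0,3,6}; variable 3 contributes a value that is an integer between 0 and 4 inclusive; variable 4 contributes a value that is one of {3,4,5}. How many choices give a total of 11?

18

The generating function for the choices is (1 + q² + q⁴ + q⁶)·(1 + q³ + q⁶)·(1 + q + q² + q³ + q⁴)·(q³ + q⁴ + q⁵); the count is [q¹¹].
(1 + q² + q⁴ + q⁶) has coefficients 1,0,1,0,1,0,1 for degrees 0…6.
(1 + q³ + q⁶) has coefficients 1,0,0,1,0,0,1,0,0,0,0,0 for degrees 0…11.
Multiplying by (1 + q + q² + q³ + q⁴) gives running coefficients 1,1,1,2,2,1,2,2,1,1,1,0 for degrees 0…11.
Finally multiplying by (q³ + q⁴ + q⁵), the product of all factors after the first has coefficients 0,0,0,1,2,3,4,5,5,5,5,5 for degrees 0…11.
[q¹¹] = 1·5 + 1·5 + 1·5 + 1·3 = 18.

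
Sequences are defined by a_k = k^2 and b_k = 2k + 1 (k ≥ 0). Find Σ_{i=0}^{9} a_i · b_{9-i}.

Write out a_i and b_{9-i} for i = 0,…,9 and sum the products.
Σ = 0·19 + 1·17 + 4·15 + 9·13 + 16·11 + 25·9 + 36·7 + 49·5 + 64·3 + 81·1 = 1365.

1365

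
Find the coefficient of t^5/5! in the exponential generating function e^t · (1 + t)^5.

The EGF product rule gives c_5 = Σ_{k_1+k_2=5} C(5; k_1,k_2) · ∏ g_i(k_i), where e^t gives (1)^k; (1+t)^5 gives the falling factorial (5)_k.
g_1(k) for k = 0…5: 1, 1, 1, 1, 1, 1.
g_2(k) for k = 0…5: 1, 5, 20, 60, 120, 120.
c_5 = Σ_k C(5,k)·g_1(k)·g_2(5−k) = 1·1·120 + 5·1·120 + 10·1·60 + 10·1·20 + 5·1·5 + 1·1·1 = 120 + 600 + 600 + 200 + 25 + 1 = 1546.

1546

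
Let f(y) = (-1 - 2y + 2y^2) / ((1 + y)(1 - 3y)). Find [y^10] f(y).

-63969

The denominator gives the recurrence a_n = 2a_(n−1) + 3a_(n−2) for n ≥ 3; the numerator fixes a_0 = -1, a_1 = -4, a_2 = -9.
Iterating: -1, -4, -9, -30, -87, -264, -789, -2370, -7107, -21324, -63969, so a_10 = -63969.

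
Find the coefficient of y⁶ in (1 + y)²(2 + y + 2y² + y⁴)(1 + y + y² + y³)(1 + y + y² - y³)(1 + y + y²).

111

(1 + y)² has coefficients 1,2,1 for degrees 0…2.
(2 + y + 2y² + y⁴) has coefficients 2,1,2,0,1,0,0 for degrees 0…6.
Multiplying by (1 + y + y² + y³) gives running coefficients 2,3,5,5,4,3,1 for degrees 0…6.
Multiplying by (1 + y + y² - y³) gives running coefficients 2,5,10,11,11,7,3 for degrees 0…6.
Finally multiplying by (1 + y + y²), the product of all factors after the first has coefficients 2,7,17,26,32,29,21 for degrees 0…6.
[y⁶] = 1·21 + 2·29 + 1·32 = 111.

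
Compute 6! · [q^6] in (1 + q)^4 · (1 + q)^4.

The EGF product rule gives c_6 = Σ_{k_1+k_2=6} C(6; k_1,k_2) · ∏ g_i(k_i), where (1+q)^4 gives the falling factorial (4)_k; (1+q)^4 gives the falling factorial (4)_k.
g_1(k) for k = 0…6: 1, 4, 12, 24, 24, 0, 0.
g_2(k) for k = 0…6: 1, 4, 12, 24, 24, 0, 0.
c_6 = Σ_k C(6,k)·g_1(k)·g_2(6−k) = 15·12·24 + 20·24·24 + 15·24·12 = 4320 + 11520 + 4320 = 20160.

20160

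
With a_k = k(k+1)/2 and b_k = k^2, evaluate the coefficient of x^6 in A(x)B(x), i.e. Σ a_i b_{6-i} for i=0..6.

182

The convolution is the t^6 coefficient of A(t)B(t).
Σ = 0·36 + 1·25 + 3·16 + 6·9 + 10·4 + 15·1 + 21·0 = 182.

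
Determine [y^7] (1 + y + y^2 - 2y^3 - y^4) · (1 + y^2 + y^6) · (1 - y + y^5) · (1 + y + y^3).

7

(1 + y + y^2 - 2y^3 - y^4) has coefficients 1,1,1,-2,-1 for degrees 0…4.
(1 + y^2 + y^6) has coefficients 1,0,1,0,0,0,1,0 for degrees 0…7.
Multiplying by (1 - y + y^5) gives running coefficients 1,-1,1,-1,0,1,1,0 for degrees 0…7.
Finally multiplying by (1 + y + y^3), the product of all factors after the first has coefficients 1,0,0,1,-2,2,1,1 for degrees 0…7.
[y^7] = 1·1 + 1·1 + 1·2 − 2·(-2) − 1·1 = 7.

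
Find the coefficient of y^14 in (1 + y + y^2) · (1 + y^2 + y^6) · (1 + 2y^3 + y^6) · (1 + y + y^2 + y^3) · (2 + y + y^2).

26

(1 + y + y^2) has coefficients 1,1,1 for degrees 0…2.
(1 + y^2 + y^6) has coefficients 1,0,1,0,0,0,1,0,0,0,0,0,0,0,0 for degrees 0…14.
Multiplying by (1 + 2y^3 + y^6) gives running coefficients 1,0,1,2,0,2,2,0,1,2,0,0,1,0,0 for degrees 0…14.
Multiplying by (1 + y + y^2 + y^3) gives running coefficients 1,1,2,4,3,5,6,4,5,5,3,3,3,1,1 for degrees 0…14.
Finally multiplying by (2 + y + y^2), the product of all factors after the first has coefficients 2,3,6,11,12,17,20,19,20,19,16,14,12,8,6 for degrees 0…14.
[y^14] = 1·6 + 1·8 + 1·12 = 26.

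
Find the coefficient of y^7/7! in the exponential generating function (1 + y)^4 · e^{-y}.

-225

The EGF product rule gives c_7 = Σ_{k_1+k_2=7} C(7; k_1,k_2) · ∏ g_i(k_i), where (1+y)^4 gives the falling factorial (4)_k; e^{-y} gives (-1)^k.
g_1(k) for k = 0…7: 1, 4, 12, 24, 24, 0, 0, 0.
g_2(k) for k = 0…7: 1, -1, 1, -1, 1, -1, 1, -1.
c_7 = Σ_k C(7,k)·g_1(k)·g_2(7−k) = 1·1·(-1) + 7·4·1 + 21·12·(-1) + 35·24·1 + 35·24·(-1) = −1 + 28 − 252 + 840 − 840 = -225.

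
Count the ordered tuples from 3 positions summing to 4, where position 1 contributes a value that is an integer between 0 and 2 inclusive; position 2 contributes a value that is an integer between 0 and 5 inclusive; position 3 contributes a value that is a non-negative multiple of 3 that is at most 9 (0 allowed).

The generating function for the choices is (1 + y + y^2)·(1 + y + y^2 + y^3 + y^4 + y^5)·(1 + y^3 + y^6 + y^9); the count is [y^4].
(1 + y + y^2) has coefficients 1,1,1 for degrees 0…2.
(1 + y + y^2 + y^3 + y^4 + y^5) has coefficients 1,1,1,1,1 for degrees 0…4.
Finally multiplying by (1 + y^3 + y^6 + y^9), the product of all factors after the first has coefficients 1,1,1,2,2 for degrees 0…4.
[y^4] = 1·2 + 1·2 + 1·1 = 5.

5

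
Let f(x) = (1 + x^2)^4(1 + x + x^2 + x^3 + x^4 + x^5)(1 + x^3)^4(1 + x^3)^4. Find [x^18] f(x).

(1 + x^2)^4 has coefficients 1,0,4,0,6,0,4,0,1 for degrees 0…8.
(1 + x + x^2 + x^3 + x^4 + x^5) has coefficients 1,1,1,1,1,1,0,0,0,0,0,0,0,0,0,0,0,0,0 for degrees 0…18.
Multiplying by (1 + x^3)^4 gives running coefficients 1,1,1,5,5,5,10,10,10,10,10,10,5,5,5,1,1,1,0 for degrees 0…18.
Finally multiplying by (1 + x^3)^4, the product of all factors after the first has coefficients 1,1,1,9,9,9,36,36,36,84,84,84,126,126,126,126,126,126,84 for degrees 0…18.
[x^18] = 1·84 + 4·126 + 6·126 + 4·126 + 1·84 = 1932.

1932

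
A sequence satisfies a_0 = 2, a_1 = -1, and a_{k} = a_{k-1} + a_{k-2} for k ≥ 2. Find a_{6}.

The ordinary generating function has denominator 1 - t - t^2.
Iterating the recurrence: a_0,…,a_{6} = 2, -1, 1, 0, 1, 1, 2.

2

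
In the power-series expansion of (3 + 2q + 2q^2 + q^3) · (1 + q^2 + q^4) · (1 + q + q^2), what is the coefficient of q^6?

10

(3 + 2q + 2q^2 + q^3) has coefficients 3,2,2,1 for degrees 0…3.
(1 + q^2 + q^4) has coefficients 1,0,1,0,1,0,0 for degrees 0…6.
Finally multiplying by (1 + q + q^2), the product of all factors after the first has coefficients 1,1,2,1,2,1,1 for degrees 0…6.
[q^6] = 3·1 + 2·1 + 2·2 + 1·1 = 10.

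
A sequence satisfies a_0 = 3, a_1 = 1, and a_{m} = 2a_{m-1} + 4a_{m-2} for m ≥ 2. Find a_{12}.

The ordinary generating function has denominator 1 - 2z - 4z^2.
Iterating the recurrence: a_0,…,a_{12} = 3, 1, 14, 32, 120, 368, 1216, 3904, 12672, 40960, 132608, 429056, 1388544.

1388544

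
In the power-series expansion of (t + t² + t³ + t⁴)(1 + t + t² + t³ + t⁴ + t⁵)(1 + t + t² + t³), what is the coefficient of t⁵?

13

(t + t² + t³ + t⁴) has coefficients 0,1,1,1,1 for degrees 0…4.
(1 + t + t² + t³ + t⁴ + t⁵) has coefficients 1,1,1,1,1,1 for degrees 0…5.
Finally multiplying by (1 + t + t² + t³), the product of all factors after the first has coefficients 1,2,3,4,4,4 for degrees 0…5.
[t⁵] = 1·4 + 1·4 + 1·3 + 1·2 = 13.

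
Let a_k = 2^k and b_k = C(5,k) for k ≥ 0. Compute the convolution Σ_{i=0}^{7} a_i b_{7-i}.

972

The convolution is the x^7 coefficient of A(x)B(x).
Σ = 1·0 + 2·0 + 4·1 + 8·5 + 16·10 + 32·10 + 64·5 + 128·1 = 972.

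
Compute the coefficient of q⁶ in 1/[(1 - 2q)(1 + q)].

Partial fractions give a closed form: a_n = (2/3)·2^n + (1/3)·(-1)^n.
At n = 6: a_6 = 43.

43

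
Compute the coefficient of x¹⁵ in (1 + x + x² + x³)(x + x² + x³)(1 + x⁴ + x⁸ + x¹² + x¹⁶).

(1 + x + x² + x³) has coefficients 1,1,1,1 for degrees 0…3.
(x + x² + x³) has coefficients 0,1,1,1,0,0,0,0,0,0,0,0,0,0,0,0 for degrees 0…15.
Finally multiplying by (1 + x⁴ + x⁸ + x¹² + x¹⁶), the product of all factors after the first has coefficients 0,1,1,1,0,1,1,1,0,1,1,1,0,1,1,1 for degrees 0…15.
[x¹⁵] = 1·1 + 1·1 + 1·1 + 1·0 = 3.

3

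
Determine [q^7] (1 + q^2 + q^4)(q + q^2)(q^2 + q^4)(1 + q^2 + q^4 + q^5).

(1 + q^2 + q^4) has coefficients 1,0,1,0,1 for degrees 0…4.
(q + q^2) has coefficients 0,1,1,0,0,0,0,0 for degrees 0…7.
Multiplying by (q^2 + q^4) gives running coefficients 0,0,0,1,1,1,1,0 for degrees 0…7.
Finally multiplying by (1 + q^2 + q^4 + q^5), the product of all factors after the first has coefficients 0,0,0,1,1,2,2,2 for degrees 0…7.
[q^7] = 1·2 + 1·2 + 1·1 = 5.

5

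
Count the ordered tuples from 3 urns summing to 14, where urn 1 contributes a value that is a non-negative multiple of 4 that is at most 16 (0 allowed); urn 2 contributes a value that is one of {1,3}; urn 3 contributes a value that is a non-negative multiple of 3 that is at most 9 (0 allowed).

The generating function for the choices is (1 + z^4 + z^8 + z^12 + z^16)·(z + z^3)·(1 + z^3 + z^6 + z^9); the count is [z^14].
(1 + z^4 + z^8 + z^12 + z^16) has coefficients 1,0,0,0,1,0,0,0,1,0,0,0,1,0,0 for degrees 0…14.
(z + z^3) has coefficients 0,1,0,1,0,0,0,0,0,0,0,0,0,0,0 for degrees 0…14.
Finally multiplying by (1 + z^3 + z^6 + z^9), the product of all factors after the first has coefficients 0,1,0,1,1,0,1,1,0,1,1,0,1,0,0 for degrees 0…14.
[z^14] = 1·0 + 1·1 + 1·1 + 1·0 = 2.

2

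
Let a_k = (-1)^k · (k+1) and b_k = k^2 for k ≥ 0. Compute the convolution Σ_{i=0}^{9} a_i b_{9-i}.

25

This is [x^9] in the product of the two ordinary generating functions.
Σ = 1·81 − 2·64 + 3·49 − 4·36 + 5·25 − 6·16 + 7·9 − 8·4 + 9·1 − 10·0 = 25.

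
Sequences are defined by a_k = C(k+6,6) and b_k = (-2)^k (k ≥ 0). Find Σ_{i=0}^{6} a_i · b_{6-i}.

456

Write out a_i and b_{6-i} for i = 0,…,6 and sum the products.
Σ = 1·64 + 7·(-32) + 28·16 + 84·(-8) + 210·4 + 462·(-2) + 924·1 = 456.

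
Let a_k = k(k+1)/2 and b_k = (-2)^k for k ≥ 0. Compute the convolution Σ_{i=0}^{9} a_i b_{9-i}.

93

Write out a_i and b_{9-i} for i = 0,…,9 and sum the products.
Σ = 0·(-512) + 1·256 + 3·(-128) + 6·64 + 10·(-32) + 15·16 + 21·(-8) + 28·4 + 36·(-2) + 45·1 = 93.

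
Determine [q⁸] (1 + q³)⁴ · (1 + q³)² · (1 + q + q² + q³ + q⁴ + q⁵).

(1 + q³)⁴ has coefficients 1,0,0,4,0,0,6,0,0 for degrees 0…8.
(1 + q³)² has coefficients 1,0,0,2,0,0,1,0,0 for degrees 0…8.
Finally multiplying by (1 + q + q² + q³ + q⁴ + q⁵), the product of all factors after the first has coefficients 1,1,1,3,3,3,3,3,3 for degrees 0…8.
[q⁸] = 1·3 + 4·3 + 6·1 = 21.

21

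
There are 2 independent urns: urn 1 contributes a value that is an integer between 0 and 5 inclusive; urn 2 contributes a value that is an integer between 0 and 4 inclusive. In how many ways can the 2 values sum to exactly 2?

The generating function for the choices is (1 + x + x^2 + x^3 + x^4 + x^5)·(1 + x + x^2 + x^3 + x^4); the count is [x^2].
(1 + x + x^2 + x^3 + x^4 + x^5) has coefficients 1,1,1 for degrees 0…2.
(1 + x + x^2 + x^3 + x^4) has coefficients 1,1,1 for degrees 0…2.
[x^2] = 1·1 + 1·1 + 1·1 = 3.

3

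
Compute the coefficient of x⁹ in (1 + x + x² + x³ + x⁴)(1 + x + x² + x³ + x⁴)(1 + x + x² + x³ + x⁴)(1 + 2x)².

142

(1 + x + x² + x³ + x⁴) has coefficients 1,1,1,1,1 for degrees 0…4.
(1 + x + x² + x³ + x⁴) has coefficients 1,1,1,1,1,0,0,0,0,0 for degrees 0…9.
Multiplying by (1 + x + x² + x³ + x⁴) gives running coefficients 1,2,3,4,5,4,3,2,1,0 for degrees 0…9.
Finally multiplying by (1 + 2x)², the product of all factors after the first has coefficients 1,6,15,24,33,40,39,30,21,12 for degrees 0…9.
[x⁹] = 1·12 + 1·21 + 1·30 + 1·39 + 1·40 = 142.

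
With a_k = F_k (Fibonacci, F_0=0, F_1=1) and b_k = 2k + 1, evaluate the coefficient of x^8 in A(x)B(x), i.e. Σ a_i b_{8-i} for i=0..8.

This is [x^8] in the product of the two ordinary generating functions.
Σ = 0·17 + 1·15 + 1·13 + 2·11 + 3·9 + 5·7 + 8·5 + 13·3 + 21·1 = 212.

212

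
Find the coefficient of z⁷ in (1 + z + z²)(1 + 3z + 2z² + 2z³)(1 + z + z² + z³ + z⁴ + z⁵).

(1 + z + z²) has coefficients 1,1,1 for degrees 0…2.
(1 + 3z + 2z² + 2z³) has coefficients 1,3,2,2,0,0,0,0 for degrees 0…7.
Finally multiplying by (1 + z + z² + z³ + z⁴ + z⁵), the product of all factors after the first has coefficients 1,4,6,8,8,8,7,4 for degrees 0…7.
[z⁷] = 1·4 + 1·7 + 1·8 = 19.

19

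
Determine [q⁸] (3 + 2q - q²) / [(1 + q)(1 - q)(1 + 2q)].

598

Partial fractions give a closed form: a_n = (2/3)·1^n + (7/3)·(-2)^n.
At n = 8: a_8 = 598.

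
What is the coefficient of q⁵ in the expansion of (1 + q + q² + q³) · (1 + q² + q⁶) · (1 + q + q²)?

(1 + q + q² + q³) has coefficients 1,1,1,1 for degrees 0…3.
(1 + q² + q⁶) has coefficients 1,0,1,0,0,0 for degrees 0…5.
Finally multiplying by (1 + q + q²), the product of all factors after the first has coefficients 1,1,2,1,1,0 for degrees 0…5.
[q⁵] = 1·0 + 1·1 + 1·1 + 1·2 = 4.

4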